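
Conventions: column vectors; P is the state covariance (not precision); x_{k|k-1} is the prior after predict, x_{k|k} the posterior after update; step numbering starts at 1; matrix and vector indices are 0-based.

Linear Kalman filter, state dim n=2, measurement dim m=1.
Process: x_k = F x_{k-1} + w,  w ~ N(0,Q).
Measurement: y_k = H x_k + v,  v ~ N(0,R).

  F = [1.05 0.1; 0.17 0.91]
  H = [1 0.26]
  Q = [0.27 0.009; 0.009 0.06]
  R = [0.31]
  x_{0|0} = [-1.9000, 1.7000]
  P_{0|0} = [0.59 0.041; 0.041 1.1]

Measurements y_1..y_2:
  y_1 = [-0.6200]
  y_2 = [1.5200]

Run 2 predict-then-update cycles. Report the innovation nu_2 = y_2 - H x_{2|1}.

step 1: x^-=[-1.8250, 1.2240]  P^-=[0.9401 0.2543; 0.2543 1.0006]  S=[1.4500]  K=[0.6940; 0.3548]  nu=[0.8868]  x^+=[-1.2096, 1.5386]  P^+=[0.2418 -0.1027; -0.1027 0.8181]
step 2: x^-=[-1.1163, 1.1945]  P^-=[0.5232 0.0267; 0.0267 0.7127]  S=[0.8953]  K=[0.5922; 0.2368]  nu=[2.3257]  x^+=[0.2610, 1.7453]  P^+=[0.2093 -0.0988; -0.0988 0.6625]

innov = [2.3257]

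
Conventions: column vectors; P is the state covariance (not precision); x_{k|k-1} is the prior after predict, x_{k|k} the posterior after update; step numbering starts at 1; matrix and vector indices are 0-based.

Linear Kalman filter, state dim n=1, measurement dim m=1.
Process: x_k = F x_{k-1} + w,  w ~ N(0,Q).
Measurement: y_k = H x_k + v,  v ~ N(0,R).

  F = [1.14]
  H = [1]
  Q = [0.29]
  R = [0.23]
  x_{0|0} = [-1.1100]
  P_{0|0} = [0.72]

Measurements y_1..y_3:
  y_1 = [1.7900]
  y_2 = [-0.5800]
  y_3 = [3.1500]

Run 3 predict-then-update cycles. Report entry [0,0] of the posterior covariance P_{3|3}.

P_post[0,0] = 0.1575

step 1: x^-=[-1.2654]  P^-=[1.2257]  S=[1.4557]  K=[0.8420]  nu=[3.0554]  x^+=[1.3073]  P^+=[0.1937]
step 2: x^-=[1.4903]  P^-=[0.5417]  S=[0.7717]  K=[0.7019]  nu=[-2.0703]  x^+=[0.0370]  P^+=[0.1614]
step 3: x^-=[0.0422]  P^-=[0.4998]  S=[0.7298]  K=[0.6849]  nu=[3.1078]  x^+=[2.1706]  P^+=[0.1575]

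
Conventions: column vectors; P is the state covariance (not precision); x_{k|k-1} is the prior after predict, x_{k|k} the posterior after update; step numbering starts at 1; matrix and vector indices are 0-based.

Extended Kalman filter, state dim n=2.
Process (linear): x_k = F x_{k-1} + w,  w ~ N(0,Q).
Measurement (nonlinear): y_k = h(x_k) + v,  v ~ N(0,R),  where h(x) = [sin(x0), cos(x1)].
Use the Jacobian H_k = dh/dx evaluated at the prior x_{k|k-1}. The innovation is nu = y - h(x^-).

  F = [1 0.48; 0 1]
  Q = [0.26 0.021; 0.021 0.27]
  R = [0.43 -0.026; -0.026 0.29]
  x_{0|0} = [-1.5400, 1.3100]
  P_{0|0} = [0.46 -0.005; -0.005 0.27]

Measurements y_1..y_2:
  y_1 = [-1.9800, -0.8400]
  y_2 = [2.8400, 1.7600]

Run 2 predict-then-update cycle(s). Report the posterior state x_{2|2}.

x_post = [1.5112, 0.7969]

step 1: x^-=[-0.9112, 1.3100]  P^-=[0.7774 0.1456; 0.1456 0.5400]  H_jac=[0.6128 0.0000; 0.0000 -0.9662]  S=[0.7219 -0.1122; -0.1122 0.7941]  K=[0.6466 -0.0858; 0.0220 -0.6539]  nu=[-1.1898, -1.0979]  x^+=[-1.5863, 2.0018]  P^+=[0.4573 0.0431; 0.0431 0.1969]
step 2: x^-=[-0.6254, 2.0018]  P^-=[0.8041 0.1586; 0.1586 0.4669]  H_jac=[0.8107 0.0000; 0.0000 -0.9086]  S=[0.9585 -0.1429; -0.1429 0.6754]  K=[0.6694 -0.0718; 0.0419 -0.6192]  nu=[3.4254, 2.1778]  x^+=[1.5112, 0.7969]  P^+=[0.3574 0.0421; 0.0421 0.1988]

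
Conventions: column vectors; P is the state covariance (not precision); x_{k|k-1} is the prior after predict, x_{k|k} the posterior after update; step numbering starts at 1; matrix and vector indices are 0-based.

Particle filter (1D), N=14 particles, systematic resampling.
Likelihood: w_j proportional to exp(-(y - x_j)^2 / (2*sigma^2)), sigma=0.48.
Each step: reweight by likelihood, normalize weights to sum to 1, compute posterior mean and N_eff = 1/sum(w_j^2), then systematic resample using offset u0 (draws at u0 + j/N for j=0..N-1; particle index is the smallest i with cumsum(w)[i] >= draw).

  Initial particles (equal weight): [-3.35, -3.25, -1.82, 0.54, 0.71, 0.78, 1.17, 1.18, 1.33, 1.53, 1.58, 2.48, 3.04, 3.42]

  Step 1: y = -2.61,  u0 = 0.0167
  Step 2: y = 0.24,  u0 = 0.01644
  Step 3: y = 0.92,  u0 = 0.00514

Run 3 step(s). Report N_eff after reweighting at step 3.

N_eff = 14.0000

step 1: w=[0.3129, 0.4221, 0.2650, 0.0000, 0.0000, 0.0000, 0.0000, 0.0000, 0.0000, 0.0000, 0.0000, 0.0000, 0.0000, 0.0000]  mean=-2.9023  Neff=2.8877  idx=[0, 0, 0, 0, 0, 1, 1, 1, 1, 1, 1, 2, 2, 2]
step 2: w=[0.0000, 0.0000, 0.0000, 0.0000, 0.0000, 0.0000, 0.0000, 0.0000, 0.0000, 0.0000, 0.0000, 0.3333, 0.3333, 0.3333]  mean=-1.8200  Neff=3.0000  idx=[11, 11, 11, 11, 11, 12, 12, 12, 12, 12, 13, 13, 13, 13]
step 3: w=[0.0714, 0.0714, 0.0714, 0.0714, 0.0714, 0.0714, 0.0714, 0.0714, 0.0714, 0.0714, 0.0714, 0.0714, 0.0714, 0.0714]  mean=-1.8200  Neff=14.0000  idx=[0, 1, 2, 3, 4, 5, 6, 7, 8, 9, 10, 11, 12, 13]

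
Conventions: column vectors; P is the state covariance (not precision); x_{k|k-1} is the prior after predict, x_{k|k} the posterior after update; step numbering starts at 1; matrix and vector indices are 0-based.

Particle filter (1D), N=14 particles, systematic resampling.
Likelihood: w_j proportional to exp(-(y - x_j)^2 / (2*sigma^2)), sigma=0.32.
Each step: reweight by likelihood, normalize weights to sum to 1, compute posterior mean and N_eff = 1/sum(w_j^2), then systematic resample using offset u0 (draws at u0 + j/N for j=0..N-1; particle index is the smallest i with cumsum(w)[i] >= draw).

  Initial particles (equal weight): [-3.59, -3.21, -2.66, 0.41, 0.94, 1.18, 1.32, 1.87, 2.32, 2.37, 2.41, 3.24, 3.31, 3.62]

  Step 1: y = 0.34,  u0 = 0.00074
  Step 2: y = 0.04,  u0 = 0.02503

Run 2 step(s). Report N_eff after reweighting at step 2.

N_eff = 12.1472

step 1: w=[0.0000, 0.0000, 0.0000, 0.8206, 0.1449, 0.0268, 0.0077, 0.0000, 0.0000, 0.0000, 0.0000, 0.0000, 0.0000, 0.0000]  mean=0.5145  Neff=1.4387  idx=[3, 3, 3, 3, 3, 3, 3, 3, 3, 3, 3, 3, 4, 4]
step 2: w=[0.0828, 0.0828, 0.0828, 0.0828, 0.0828, 0.0828, 0.0828, 0.0828, 0.0828, 0.0828, 0.0828, 0.0828, 0.0031, 0.0031]  mean=0.4133  Neff=12.1472  idx=[0, 1, 2, 2, 3, 4, 5, 6, 7, 8, 8, 9, 10, 11]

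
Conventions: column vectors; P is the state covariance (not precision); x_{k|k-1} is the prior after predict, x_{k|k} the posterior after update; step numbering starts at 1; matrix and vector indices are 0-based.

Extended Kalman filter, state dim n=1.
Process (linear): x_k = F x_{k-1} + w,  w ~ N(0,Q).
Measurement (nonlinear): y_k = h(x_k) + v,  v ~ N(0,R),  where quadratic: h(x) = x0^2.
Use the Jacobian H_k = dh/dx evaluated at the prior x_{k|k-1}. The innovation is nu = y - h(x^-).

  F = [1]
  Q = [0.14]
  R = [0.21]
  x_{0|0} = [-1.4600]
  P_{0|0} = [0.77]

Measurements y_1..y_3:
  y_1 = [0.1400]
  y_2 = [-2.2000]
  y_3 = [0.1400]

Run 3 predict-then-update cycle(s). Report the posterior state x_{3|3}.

x_post = [0.3822]

step 1: x^-=[-1.4600]  P^-=[0.9100]  H_jac=[-2.9200]  S=[7.9690]  K=[-0.3334]  nu=[-1.9916]  x^+=[-0.7959]  P^+=[0.0240]
step 2: x^-=[-0.7959]  P^-=[0.1640]  H_jac=[-1.5918]  S=[0.6255]  K=[-0.4173]  nu=[-2.8335]  x^+=[0.3865]  P^+=[0.0551]
step 3: x^-=[0.3865]  P^-=[0.1951]  H_jac=[0.7730]  S=[0.3266]  K=[0.4617]  nu=[-0.0094]  x^+=[0.3822]  P^+=[0.1254]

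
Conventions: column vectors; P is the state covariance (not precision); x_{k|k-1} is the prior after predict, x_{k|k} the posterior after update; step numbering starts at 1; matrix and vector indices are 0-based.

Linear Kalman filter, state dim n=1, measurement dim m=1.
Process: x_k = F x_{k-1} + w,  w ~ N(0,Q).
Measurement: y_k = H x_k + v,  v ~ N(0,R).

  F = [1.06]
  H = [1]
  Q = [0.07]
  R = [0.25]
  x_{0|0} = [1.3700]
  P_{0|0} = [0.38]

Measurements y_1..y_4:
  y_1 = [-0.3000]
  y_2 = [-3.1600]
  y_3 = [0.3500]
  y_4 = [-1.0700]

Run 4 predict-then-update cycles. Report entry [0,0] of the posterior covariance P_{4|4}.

P_post[0,0] = 0.1108

step 1: x^-=[1.4522]  P^-=[0.4970]  S=[0.7470]  K=[0.6653]  nu=[-1.7522]  x^+=[0.2864]  P^+=[0.1663]
step 2: x^-=[0.3036]  P^-=[0.2569]  S=[0.5069]  K=[0.5068]  nu=[-3.4636]  x^+=[-1.4517]  P^+=[0.1267]
step 3: x^-=[-1.5388]  P^-=[0.2124]  S=[0.4624]  K=[0.4593]  nu=[1.8888]  x^+=[-0.6713]  P^+=[0.1148]
step 4: x^-=[-0.7116]  P^-=[0.1990]  S=[0.4490]  K=[0.4432]  nu=[-0.3584]  x^+=[-0.8704]  P^+=[0.1108]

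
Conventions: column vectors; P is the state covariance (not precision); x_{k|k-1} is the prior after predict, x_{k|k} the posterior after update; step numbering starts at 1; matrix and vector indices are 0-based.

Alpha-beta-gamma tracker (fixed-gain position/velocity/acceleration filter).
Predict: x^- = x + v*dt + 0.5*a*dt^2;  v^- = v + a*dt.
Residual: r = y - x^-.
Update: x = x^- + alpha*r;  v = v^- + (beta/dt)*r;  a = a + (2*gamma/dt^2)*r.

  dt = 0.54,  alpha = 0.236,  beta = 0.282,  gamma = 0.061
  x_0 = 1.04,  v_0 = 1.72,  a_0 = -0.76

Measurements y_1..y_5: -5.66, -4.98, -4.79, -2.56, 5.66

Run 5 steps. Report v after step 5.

step 1: x_pred=1.8580  r=-7.5180  x^+=0.0837  v^+=-2.6165  a^+=-3.9054
step 2: x_pred=-1.8985  r=-3.0815  x^+=-2.6258  v^+=-6.3346  a^+=-5.1946
step 3: x_pred=-6.8038  r=2.0138  x^+=-6.3286  v^+=-8.0880  a^+=-4.3521
step 4: x_pred=-11.3306  r=8.7706  x^+=-9.2607  v^+=-5.8579  a^+=-0.6826
step 5: x_pred=-12.5235  r=18.1835  x^+=-8.2322  v^+=3.2693  a^+=6.9250

v_post = 3.2693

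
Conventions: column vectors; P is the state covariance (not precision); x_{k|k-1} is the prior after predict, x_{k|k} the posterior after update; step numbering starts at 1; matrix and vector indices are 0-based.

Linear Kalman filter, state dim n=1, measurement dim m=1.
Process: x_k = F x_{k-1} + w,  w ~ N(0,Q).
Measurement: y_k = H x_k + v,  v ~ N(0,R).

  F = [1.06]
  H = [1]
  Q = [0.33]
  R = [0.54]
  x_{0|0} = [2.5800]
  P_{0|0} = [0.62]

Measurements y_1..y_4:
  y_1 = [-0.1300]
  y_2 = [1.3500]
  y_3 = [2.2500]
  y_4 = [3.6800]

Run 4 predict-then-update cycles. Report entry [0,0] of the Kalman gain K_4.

step 1: x^-=[2.7348]  P^-=[1.0266]  S=[1.5666]  K=[0.6553]  nu=[-2.8648]  x^+=[0.8575]  P^+=[0.3539]
step 2: x^-=[0.9089]  P^-=[0.7276]  S=[1.2676]  K=[0.5740]  nu=[0.4411]  x^+=[1.1621]  P^+=[0.3100]
step 3: x^-=[1.2318]  P^-=[0.6783]  S=[1.2183]  K=[0.5567]  nu=[1.0182]  x^+=[1.7987]  P^+=[0.3006]
step 4: x^-=[1.9066]  P^-=[0.6678]  S=[1.2078]  K=[0.5529]  nu=[1.7734]  x^+=[2.8871]  P^+=[0.2986]

K[0,0] = 0.5529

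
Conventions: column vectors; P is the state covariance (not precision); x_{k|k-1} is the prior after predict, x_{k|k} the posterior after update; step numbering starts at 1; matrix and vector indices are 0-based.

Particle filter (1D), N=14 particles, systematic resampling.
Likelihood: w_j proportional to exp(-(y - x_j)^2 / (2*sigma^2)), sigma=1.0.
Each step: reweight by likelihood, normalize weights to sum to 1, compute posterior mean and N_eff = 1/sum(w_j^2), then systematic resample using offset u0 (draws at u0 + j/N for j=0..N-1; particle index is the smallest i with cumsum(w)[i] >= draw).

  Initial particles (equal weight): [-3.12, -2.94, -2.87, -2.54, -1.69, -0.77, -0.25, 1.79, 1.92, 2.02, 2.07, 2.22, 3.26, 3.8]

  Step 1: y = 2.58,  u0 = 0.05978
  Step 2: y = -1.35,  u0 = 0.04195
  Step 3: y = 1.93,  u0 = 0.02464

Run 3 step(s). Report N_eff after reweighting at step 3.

step 1: w=[0.0000, 0.0000, 0.0000, 0.0000, 0.0000, 0.0007, 0.0033, 0.1332, 0.1463, 0.1555, 0.1597, 0.1705, 0.1444, 0.0864]  mean=2.3402  Neff=6.8387  idx=[7, 7, 8, 8, 9, 9, 10, 10, 11, 11, 12, 12, 13, 13]
step 2: w=[0.1804, 0.1804, 0.1189, 0.1189, 0.0853, 0.0853, 0.0720, 0.0720, 0.0426, 0.0426, 0.0006, 0.0006, 0.0000, 0.0000]  mean=1.9391  Neff=8.1987  idx=[0, 0, 1, 1, 1, 2, 2, 3, 4, 5, 5, 6, 7, 9]
step 3: w=[0.0714, 0.0714, 0.0714, 0.0714, 0.0714, 0.0721, 0.0721, 0.0721, 0.0718, 0.0718, 0.0718, 0.0714, 0.0714, 0.0691]  mean=1.9373  Neff=13.9986  idx=[0, 1, 2, 3, 4, 5, 6, 7, 8, 9, 10, 11, 12, 13]

N_eff = 13.9986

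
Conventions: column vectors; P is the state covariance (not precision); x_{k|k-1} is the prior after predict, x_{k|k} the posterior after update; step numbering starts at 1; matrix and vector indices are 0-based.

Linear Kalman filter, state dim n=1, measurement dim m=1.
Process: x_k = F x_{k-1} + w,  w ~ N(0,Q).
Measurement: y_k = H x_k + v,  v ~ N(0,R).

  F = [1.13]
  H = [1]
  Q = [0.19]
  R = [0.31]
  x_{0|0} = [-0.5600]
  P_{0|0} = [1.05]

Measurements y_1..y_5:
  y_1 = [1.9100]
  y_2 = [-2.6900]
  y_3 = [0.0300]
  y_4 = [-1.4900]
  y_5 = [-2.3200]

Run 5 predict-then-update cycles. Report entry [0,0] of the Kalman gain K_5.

K[0,0] = 0.5743

step 1: x^-=[-0.6328]  P^-=[1.5307]  S=[1.8407]  K=[0.8316]  nu=[2.5428]  x^+=[1.4818]  P^+=[0.2578]
step 2: x^-=[1.6744]  P^-=[0.5192]  S=[0.8292]  K=[0.6261]  nu=[-4.3644]  x^+=[-1.0583]  P^+=[0.1941]
step 3: x^-=[-1.1959]  P^-=[0.4378]  S=[0.7478]  K=[0.5855]  nu=[1.2259]  x^+=[-0.4782]  P^+=[0.1815]
step 4: x^-=[-0.5403]  P^-=[0.4218]  S=[0.7318]  K=[0.5764]  nu=[-0.9497]  x^+=[-1.0877]  P^+=[0.1787]
step 5: x^-=[-1.2291]  P^-=[0.4181]  S=[0.7281]  K=[0.5743]  nu=[-1.0909]  x^+=[-1.8556]  P^+=[0.1780]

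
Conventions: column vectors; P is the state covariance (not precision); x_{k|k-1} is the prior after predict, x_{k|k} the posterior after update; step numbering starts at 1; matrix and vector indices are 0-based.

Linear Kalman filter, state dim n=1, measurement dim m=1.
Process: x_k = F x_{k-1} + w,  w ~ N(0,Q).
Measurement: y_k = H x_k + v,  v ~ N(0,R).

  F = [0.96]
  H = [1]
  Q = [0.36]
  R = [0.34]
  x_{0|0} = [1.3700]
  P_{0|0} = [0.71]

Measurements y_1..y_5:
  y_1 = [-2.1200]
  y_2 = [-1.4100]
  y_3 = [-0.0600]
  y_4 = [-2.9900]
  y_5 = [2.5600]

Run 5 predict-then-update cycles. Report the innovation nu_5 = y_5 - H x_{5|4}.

step 1: x^-=[1.3152]  P^-=[1.0143]  S=[1.3543]  K=[0.7490]  nu=[-3.4352]  x^+=[-1.2576]  P^+=[0.2546]
step 2: x^-=[-1.2073]  P^-=[0.5947]  S=[0.9347]  K=[0.6362]  nu=[-0.2027]  x^+=[-1.3363]  P^+=[0.2163]
step 3: x^-=[-1.2828]  P^-=[0.5594]  S=[0.8994]  K=[0.6220]  nu=[1.2228]  x^+=[-0.5223]  P^+=[0.2115]
step 4: x^-=[-0.5014]  P^-=[0.5549]  S=[0.8949]  K=[0.6201]  nu=[-2.4886]  x^+=[-2.0445]  P^+=[0.2108]
step 5: x^-=[-1.9627]  P^-=[0.5543]  S=[0.8943]  K=[0.6198]  nu=[4.5227]  x^+=[0.8405]  P^+=[0.2107]

innov = [4.5227]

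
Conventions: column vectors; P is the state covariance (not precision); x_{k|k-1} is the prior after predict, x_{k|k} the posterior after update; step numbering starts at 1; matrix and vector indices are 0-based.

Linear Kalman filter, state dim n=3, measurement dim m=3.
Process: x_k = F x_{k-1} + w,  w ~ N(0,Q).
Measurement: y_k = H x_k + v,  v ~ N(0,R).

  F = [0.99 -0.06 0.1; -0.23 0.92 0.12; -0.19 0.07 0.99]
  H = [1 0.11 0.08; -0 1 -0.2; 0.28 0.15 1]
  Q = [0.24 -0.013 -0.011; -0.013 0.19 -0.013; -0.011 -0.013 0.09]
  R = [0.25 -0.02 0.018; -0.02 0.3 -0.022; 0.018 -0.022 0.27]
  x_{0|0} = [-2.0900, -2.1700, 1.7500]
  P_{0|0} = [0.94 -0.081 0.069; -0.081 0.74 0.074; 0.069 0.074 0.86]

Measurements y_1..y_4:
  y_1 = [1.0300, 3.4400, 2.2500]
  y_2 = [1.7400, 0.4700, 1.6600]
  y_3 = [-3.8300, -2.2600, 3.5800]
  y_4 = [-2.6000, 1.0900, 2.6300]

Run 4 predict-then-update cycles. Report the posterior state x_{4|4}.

step 1: x^-=[-1.7639, -1.3057, 1.9777]  P^-=[1.1950 -0.3196 -0.0499; -0.3196 0.9253 0.2441; -0.0499 0.2441 0.9569]  S=[1.3883 -0.2290 0.3654; -0.2290 1.1659 0.0755; 0.3654 0.0755 1.3599]  K=[0.8272 -0.1003 -0.0426; -0.0748 0.7244 0.1957; -0.1699 -0.0379 0.7681]  nu=[2.7793, 5.1412, 0.9620]  x^+=[-0.0216, 2.3986, 2.0498]  P^+=[0.2179 -0.0551 -0.0471; -0.0551 0.2182 0.0183; -0.0471 0.0183 0.2156]
step 2: x^-=[0.0397, 2.4577, 2.2013]  P^-=[0.4535 -0.1260 -0.0823; -0.1260 0.4192 0.0753; -0.0823 0.0753 0.3320]  S=[0.6711 -0.0844 0.0807; -0.0844 0.7024 0.0169; 0.0807 0.0169 0.6129]  K=[0.6403 -0.0781 -0.0401; -0.0583 0.5646 0.1601; -0.1379 -0.0169 0.5411]  nu=[1.2539, -1.5474, -0.9211]  x^+=[1.0002, 1.3635, 1.5561]  P^+=[0.1687 -0.0430 -0.0384; -0.0430 0.1703 0.0163; -0.0384 0.0163 0.1523]
step 3: x^-=[1.0640, 1.2111, 1.4459]  P^-=[0.4048 -0.1011 -0.0696; -0.1011 0.3691 0.0562; -0.0696 0.0562 0.2640]  S=[0.6286 -0.0675 0.0760; -0.0675 0.6572 0.0107; 0.0760 0.0107 0.5435]  K=[0.6139 -0.0690 -0.0319; -0.0494 0.5371 0.1496; -0.1274 -0.0158 0.4836]  nu=[-5.1429, -3.1819, 1.6545]  x^+=[-1.9262, 0.0039, 2.9516]  P^+=[0.1614 -0.0394 -0.0353; -0.0394 0.1617 0.0144; -0.0353 0.0144 0.1364]
step 4: x^-=[-1.6120, 0.8008, 3.2883]  P^-=[0.3977 -0.0956 -0.0664; -0.0956 0.3592 0.0503; -0.0664 0.0503 0.2466]  S=[0.6228 -0.0638 0.0759; -0.0638 0.6489 0.0083; 0.0759 0.0083 0.5257]  K=[0.6098 -0.0665 -0.0289; -0.0469 0.5315 0.1456; -0.1247 -0.0167 0.4663]  nu=[-1.3391, 0.9468, -0.3271]  x^+=[-2.4821, 1.3192, 3.2869]  P^+=[0.1602 -0.0384 -0.0345; -0.0384 0.1599 0.0136; -0.0345 0.0136 0.1316]

x_post = [-2.4821, 1.3192, 3.2869]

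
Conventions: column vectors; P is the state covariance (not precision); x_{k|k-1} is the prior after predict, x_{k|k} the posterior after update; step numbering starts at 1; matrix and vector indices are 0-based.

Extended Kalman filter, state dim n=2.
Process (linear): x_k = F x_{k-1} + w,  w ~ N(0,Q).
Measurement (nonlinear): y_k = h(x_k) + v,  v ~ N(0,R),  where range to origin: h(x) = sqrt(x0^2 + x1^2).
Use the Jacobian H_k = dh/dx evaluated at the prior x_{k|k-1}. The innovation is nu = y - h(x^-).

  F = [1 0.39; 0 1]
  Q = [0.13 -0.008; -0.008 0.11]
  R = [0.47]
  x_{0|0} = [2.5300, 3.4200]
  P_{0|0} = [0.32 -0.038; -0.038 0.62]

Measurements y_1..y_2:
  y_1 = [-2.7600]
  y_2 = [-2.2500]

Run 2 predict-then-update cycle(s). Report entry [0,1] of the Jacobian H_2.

step 1: x^-=[3.8638, 3.4200]  P^-=[0.5147 0.1958; 0.1958 0.7300]  H_jac=[0.7488 0.6628]  S=[1.2736]  K=[0.4045; 0.4950]  nu=[-7.9200]  x^+=[0.6603, -0.5005]  P^+=[0.3063 -0.0592; -0.0592 0.4179]
step 2: x^-=[0.4651, -0.5005]  P^-=[0.4537 0.0958; 0.0958 0.5279]  H_jac=[0.6807 -0.7325]  S=[0.8680]  K=[0.2750; -0.3704]  nu=[-2.9332]  x^+=[-0.3414, 0.5860]  P^+=[0.3880 0.1842; 0.1842 0.4088]

H_jac[0,1] = -0.7325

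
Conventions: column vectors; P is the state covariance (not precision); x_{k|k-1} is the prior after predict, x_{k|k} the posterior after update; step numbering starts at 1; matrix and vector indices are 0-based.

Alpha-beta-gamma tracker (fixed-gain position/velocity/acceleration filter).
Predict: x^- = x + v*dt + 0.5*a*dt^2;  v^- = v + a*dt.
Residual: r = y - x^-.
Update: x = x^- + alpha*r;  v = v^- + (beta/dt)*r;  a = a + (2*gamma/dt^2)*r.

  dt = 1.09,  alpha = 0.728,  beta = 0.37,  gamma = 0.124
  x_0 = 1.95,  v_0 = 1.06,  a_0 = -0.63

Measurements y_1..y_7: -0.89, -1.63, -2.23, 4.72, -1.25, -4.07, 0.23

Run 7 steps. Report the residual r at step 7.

resid = 3.5089

step 1: x_pred=2.7311  r=-3.6211  x^+=0.0950  v^+=-0.8559  a^+=-1.3859
step 2: x_pred=-1.6612  r=0.0312  x^+=-1.6385  v^+=-2.3559  a^+=-1.3793
step 3: x_pred=-5.0258  r=2.7958  x^+=-2.9905  v^+=-2.9103  a^+=-0.7958
step 4: x_pred=-6.6354  r=11.3554  x^+=1.6313  v^+=0.0769  a^+=1.5745
step 5: x_pred=2.6505  r=-3.9005  x^+=-0.1891  v^+=0.4691  a^+=0.7604
step 6: x_pred=0.7740  r=-4.8440  x^+=-2.7524  v^+=-0.3464  a^+=-0.2507
step 7: x_pred=-3.2789  r=3.5089  x^+=-0.7244  v^+=0.5714  a^+=0.4817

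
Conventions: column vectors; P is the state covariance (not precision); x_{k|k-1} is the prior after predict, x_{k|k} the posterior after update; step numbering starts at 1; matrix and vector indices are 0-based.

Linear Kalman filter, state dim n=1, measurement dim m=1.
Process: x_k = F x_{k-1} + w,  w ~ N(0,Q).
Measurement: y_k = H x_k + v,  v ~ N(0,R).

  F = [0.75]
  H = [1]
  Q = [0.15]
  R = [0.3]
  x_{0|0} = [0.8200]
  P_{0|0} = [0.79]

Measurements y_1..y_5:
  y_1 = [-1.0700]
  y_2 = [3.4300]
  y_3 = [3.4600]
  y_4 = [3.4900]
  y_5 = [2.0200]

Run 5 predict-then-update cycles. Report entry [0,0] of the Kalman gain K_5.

K[0,0] = 0.4252

step 1: x^-=[0.6150]  P^-=[0.5944]  S=[0.8944]  K=[0.6646]  nu=[-1.6850]  x^+=[-0.5048]  P^+=[0.1994]
step 2: x^-=[-0.3786]  P^-=[0.2621]  S=[0.5621]  K=[0.4663]  nu=[3.8086]  x^+=[1.3975]  P^+=[0.1399]
step 3: x^-=[1.0481]  P^-=[0.2287]  S=[0.5287]  K=[0.4326]  nu=[2.4119]  x^+=[2.0914]  P^+=[0.1298]
step 4: x^-=[1.5686]  P^-=[0.2230]  S=[0.5230]  K=[0.4264]  nu=[1.9214]  x^+=[2.3878]  P^+=[0.1279]
step 5: x^-=[1.7909]  P^-=[0.2220]  S=[0.5220]  K=[0.4252]  nu=[0.2291]  x^+=[1.8883]  P^+=[0.1276]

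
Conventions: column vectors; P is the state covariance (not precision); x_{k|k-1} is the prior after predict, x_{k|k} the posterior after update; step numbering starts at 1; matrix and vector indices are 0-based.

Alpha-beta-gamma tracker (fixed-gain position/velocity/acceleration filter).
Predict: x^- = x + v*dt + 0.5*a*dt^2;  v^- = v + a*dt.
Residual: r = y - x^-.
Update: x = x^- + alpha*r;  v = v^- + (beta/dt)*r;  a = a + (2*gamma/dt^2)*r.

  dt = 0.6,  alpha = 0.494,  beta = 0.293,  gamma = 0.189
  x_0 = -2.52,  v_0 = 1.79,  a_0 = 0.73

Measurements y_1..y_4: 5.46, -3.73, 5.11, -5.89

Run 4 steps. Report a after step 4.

step 1: x_pred=-1.3146  r=6.7746  x^+=2.0321  v^+=5.5363  a^+=7.8433
step 2: x_pred=6.7656  r=-10.4956  x^+=1.5808  v^+=5.1169  a^+=-3.1771
step 3: x_pred=4.0791  r=1.0309  x^+=4.5883  v^+=3.7141  a^+=-2.0946
step 4: x_pred=6.4398  r=-12.3298  x^+=0.3489  v^+=-3.5637  a^+=-15.0408

a_post = -15.0408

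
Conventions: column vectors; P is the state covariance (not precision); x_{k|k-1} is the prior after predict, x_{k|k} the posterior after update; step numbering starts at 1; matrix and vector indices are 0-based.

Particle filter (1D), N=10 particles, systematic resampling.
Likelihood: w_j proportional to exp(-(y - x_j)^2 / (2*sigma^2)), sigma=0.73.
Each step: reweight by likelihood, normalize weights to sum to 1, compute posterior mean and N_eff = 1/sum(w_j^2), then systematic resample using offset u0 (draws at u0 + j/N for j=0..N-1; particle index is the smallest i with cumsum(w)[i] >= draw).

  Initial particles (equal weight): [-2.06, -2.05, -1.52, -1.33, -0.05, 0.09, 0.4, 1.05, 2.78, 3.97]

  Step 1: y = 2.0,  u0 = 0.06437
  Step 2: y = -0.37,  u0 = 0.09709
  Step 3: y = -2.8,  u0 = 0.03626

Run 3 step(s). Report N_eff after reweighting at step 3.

step 1: w=[0.0000, 0.0000, 0.0000, 0.0000, 0.0167, 0.0281, 0.0779, 0.3688, 0.4860, 0.0226]  mean=1.8607  Neff=2.6326  idx=[6, 7, 7, 7, 7, 8, 8, 8, 8, 8]
step 2: w=[0.4871, 0.1281, 0.1281, 0.1281, 0.1281, 0.0001, 0.0001, 0.0001, 0.0001, 0.0001]  mean=0.7340  Neff=3.3007  idx=[0, 0, 0, 0, 1, 1, 2, 3, 4, 4]
step 3: w=[0.2450, 0.2450, 0.2450, 0.2450, 0.0033, 0.0033, 0.0033, 0.0033, 0.0033, 0.0033]  mean=0.4130  Neff=4.1634  idx=[0, 0, 0, 1, 1, 2, 2, 3, 3, 3]

N_eff = 4.1634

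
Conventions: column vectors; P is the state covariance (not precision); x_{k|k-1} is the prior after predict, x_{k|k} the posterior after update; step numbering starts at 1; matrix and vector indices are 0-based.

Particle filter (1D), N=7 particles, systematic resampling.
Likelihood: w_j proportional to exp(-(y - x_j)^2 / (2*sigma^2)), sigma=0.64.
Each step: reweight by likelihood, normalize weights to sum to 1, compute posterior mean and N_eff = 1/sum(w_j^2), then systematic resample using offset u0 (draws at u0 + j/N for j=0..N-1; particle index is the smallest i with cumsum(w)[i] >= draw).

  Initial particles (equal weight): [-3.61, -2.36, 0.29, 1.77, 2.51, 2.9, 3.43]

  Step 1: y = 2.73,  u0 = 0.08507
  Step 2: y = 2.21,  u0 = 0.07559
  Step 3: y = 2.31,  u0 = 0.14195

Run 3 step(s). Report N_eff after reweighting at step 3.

N_eff = 6.7777

step 1: w=[0.0000, 0.0000, 0.0003, 0.1166, 0.3387, 0.3469, 0.1976]  mean=2.7401  Neff=3.4764  idx=[3, 4, 4, 5, 5, 5, 6]
step 2: w=[0.1786, 0.2026, 0.2026, 0.1265, 0.1265, 0.1265, 0.0368]  mean=2.5597  Neff=6.1222  idx=[0, 1, 1, 2, 3, 4, 5]
step 3: w=[0.1269, 0.1726, 0.1726, 0.1726, 0.1185, 0.1185, 0.1185]  mean=2.5547  Neff=6.7777  idx=[1, 1, 2, 3, 4, 5, 6]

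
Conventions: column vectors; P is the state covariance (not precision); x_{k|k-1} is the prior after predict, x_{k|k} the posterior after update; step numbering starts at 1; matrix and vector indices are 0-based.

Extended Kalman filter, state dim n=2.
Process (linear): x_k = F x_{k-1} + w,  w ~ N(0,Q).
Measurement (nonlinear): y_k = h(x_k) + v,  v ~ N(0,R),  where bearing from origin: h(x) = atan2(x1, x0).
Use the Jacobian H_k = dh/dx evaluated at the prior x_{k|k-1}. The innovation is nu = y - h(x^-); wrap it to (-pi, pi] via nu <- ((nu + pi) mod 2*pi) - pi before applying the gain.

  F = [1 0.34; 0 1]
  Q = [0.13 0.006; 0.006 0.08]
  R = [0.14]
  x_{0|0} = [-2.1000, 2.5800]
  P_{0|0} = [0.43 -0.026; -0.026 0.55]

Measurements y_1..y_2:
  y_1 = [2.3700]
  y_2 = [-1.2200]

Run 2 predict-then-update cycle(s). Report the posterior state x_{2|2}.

step 1: x^-=[-1.2228, 2.5800]  P^-=[0.6059 0.1670; 0.1670 0.6300]  H_jac=[-0.3165 -0.1500]  S=[0.2307]  K=[-0.9397; -0.6387]  nu=[0.3566]  x^+=[-1.5579, 2.3522]  P^+=[0.4022 0.0285; 0.0285 0.5359]
step 2: x^-=[-0.7581, 2.3522]  P^-=[0.6135 0.2167; 0.2167 0.6159]  H_jac=[-0.3851 -0.1241]  S=[0.2612]  K=[-1.0075; -0.6122]  nu=[-3.1026]  x^+=[2.3678, 4.2517]  P^+=[0.3483 0.0556; 0.0556 0.5180]

x_post = [2.3678, 4.2517]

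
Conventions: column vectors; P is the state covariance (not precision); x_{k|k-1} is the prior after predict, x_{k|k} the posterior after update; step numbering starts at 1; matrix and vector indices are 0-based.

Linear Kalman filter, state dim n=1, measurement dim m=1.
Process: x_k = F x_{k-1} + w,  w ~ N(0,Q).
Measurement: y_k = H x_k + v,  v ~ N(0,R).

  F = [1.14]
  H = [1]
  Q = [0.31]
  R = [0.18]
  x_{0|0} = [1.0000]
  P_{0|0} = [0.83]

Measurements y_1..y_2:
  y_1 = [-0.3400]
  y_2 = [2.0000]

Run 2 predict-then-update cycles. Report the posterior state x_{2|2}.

x_post = [1.4335]

step 1: x^-=[1.1400]  P^-=[1.3887]  S=[1.5687]  K=[0.8853]  nu=[-1.4800]  x^+=[-0.1702]  P^+=[0.1593]
step 2: x^-=[-0.1940]  P^-=[0.5171]  S=[0.6971]  K=[0.7418]  nu=[2.1940]  x^+=[1.4335]  P^+=[0.1335]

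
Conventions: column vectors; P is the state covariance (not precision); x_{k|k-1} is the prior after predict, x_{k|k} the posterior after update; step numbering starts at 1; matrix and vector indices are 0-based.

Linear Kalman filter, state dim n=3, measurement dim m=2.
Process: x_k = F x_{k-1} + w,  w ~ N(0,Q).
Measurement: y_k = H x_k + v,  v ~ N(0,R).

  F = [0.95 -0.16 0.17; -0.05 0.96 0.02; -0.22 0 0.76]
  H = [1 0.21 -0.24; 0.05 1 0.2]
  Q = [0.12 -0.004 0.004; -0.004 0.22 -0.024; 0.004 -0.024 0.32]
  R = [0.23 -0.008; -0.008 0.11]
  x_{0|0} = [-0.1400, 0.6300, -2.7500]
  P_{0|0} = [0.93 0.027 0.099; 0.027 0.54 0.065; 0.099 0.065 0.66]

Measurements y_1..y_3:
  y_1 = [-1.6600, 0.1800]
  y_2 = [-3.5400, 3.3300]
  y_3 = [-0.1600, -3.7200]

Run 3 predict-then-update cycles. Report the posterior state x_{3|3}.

x_post = [-1.2804, -1.8375, -0.2240]

step 1: x^-=[-0.7013, 0.5568, -2.0592]  P^-=[1.0125 -0.0926 -0.0443; -0.0926 0.7200 0.0338; -0.0443 0.0338 0.7131]  S=[1.2942 0.0510; 0.0510 0.8644]  K=[0.7796 -0.1048; 0.0061 0.8350; -0.1693 0.2115]  nu=[-1.5698, 0.0701]  x^+=[-1.9325, 0.6058, -1.7786]  P^+=[0.2247 -0.0563 0.1364; -0.0563 0.1167 -0.1104; 0.1364 -0.1104 0.6410]
step 2: x^-=[-2.2351, 0.6426, -0.9266]  P^-=[0.4115 -0.0984 0.1447; -0.0984 0.3293 -0.0862; 0.1447 -0.0862 0.6555]  S=[0.5917 -0.0049; -0.0049 0.4251]  K=[0.6009 -0.1081; -0.0085 0.7224; -0.0510 0.1220]  nu=[-1.6622, 2.9845]  x^+=[-3.5566, 2.8126, -0.4778]  P^+=[0.1922 -0.0601 0.1688; -0.0601 0.1074 -0.1241; 0.1688 -0.1241 0.6476]
step 3: x^-=[-3.9100, 2.8683, 0.4193]  P^-=[0.3945 -0.1008 0.1760; -0.1008 0.3203 -0.0971; 0.1760 -0.0971 0.6469]  S=[0.5588 -0.0016; -0.0016 0.4118]  K=[0.5921 -0.1091; -0.0162 0.7184; 0.0010 0.0998]  nu=[3.2483, -6.4767]  x^+=[-1.2804, -1.8375, -0.2240]  P^+=[0.1934 -0.0625 0.1803; -0.0625 0.1076 -0.1266; 0.1803 -0.1266 0.6428]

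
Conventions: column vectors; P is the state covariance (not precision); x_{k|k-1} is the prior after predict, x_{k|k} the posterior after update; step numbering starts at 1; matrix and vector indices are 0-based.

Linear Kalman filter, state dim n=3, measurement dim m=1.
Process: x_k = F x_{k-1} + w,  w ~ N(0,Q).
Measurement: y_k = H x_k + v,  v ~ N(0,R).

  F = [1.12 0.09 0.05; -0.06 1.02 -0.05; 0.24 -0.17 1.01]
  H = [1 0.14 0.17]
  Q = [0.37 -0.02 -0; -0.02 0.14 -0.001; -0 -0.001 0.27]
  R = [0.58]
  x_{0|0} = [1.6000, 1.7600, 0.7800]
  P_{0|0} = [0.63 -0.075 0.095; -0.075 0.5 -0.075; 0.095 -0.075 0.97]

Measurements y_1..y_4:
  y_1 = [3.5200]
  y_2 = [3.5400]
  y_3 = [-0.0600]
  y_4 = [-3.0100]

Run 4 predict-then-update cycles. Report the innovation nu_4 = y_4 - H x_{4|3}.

innov = [-5.0310]

step 1: x^-=[1.9894, 1.6602, 0.8726]  P^-=[1.1616 -0.1132 0.3258; -0.1132 0.6823 -0.2497; 0.3258 -0.2497 1.3882]  S=[1.8623]  K=[0.6450; -0.0323; 0.2829]  nu=[1.1498]  x^+=[2.7310, 1.6231, 1.1979]  P^+=[0.3869 -0.0744 -0.0140; -0.0744 0.6803 -0.2327; -0.0140 -0.2327 1.2391]
step 2: x^-=[3.2647, 1.4318, 1.5894]  P^-=[0.8453 -0.0813 0.1335; -0.0813 0.8851 -0.4468; 0.1335 -0.4468 1.6552]  S=[1.4918]  K=[0.5742; -0.0223; 0.2362]  nu=[-0.1954]  x^+=[3.1525, 1.4361, 1.5432]  P^+=[0.3534 -0.0621 -0.0688; -0.0621 0.8843 -0.4389; -0.0688 -0.4389 1.5719]
step 3: x^-=[3.7373, 1.1985, 2.0711]  P^-=[0.8002 -0.0535 0.0565; -0.0535 1.1172 -0.7055; 0.0565 -0.7055 2.0419]  S=[1.4318]  K=[0.5604; -0.0119; 0.2129]  nu=[-4.3171]  x^+=[1.3180, 1.2499, 1.1518]  P^+=[0.3506 -0.0440 -0.1143; -0.0440 1.1170 -0.7019; -0.1143 -0.7019 1.9770]
step 4: x^-=[1.6462, 1.1382, 1.2672]  P^-=[0.7958 -0.0218 -0.0041; -0.0218 1.3847 -1.0316; -0.0041 -1.0316 2.5284]  S=[1.4194]  K=[0.5580; -0.0024; 0.1982]  nu=[-5.0310]  x^+=[-1.1612, 1.1501, 0.2702]  P^+=[0.3538 -0.0200 -0.1611; -0.0200 1.3846 -1.0309; -0.1611 -1.0309 2.4726]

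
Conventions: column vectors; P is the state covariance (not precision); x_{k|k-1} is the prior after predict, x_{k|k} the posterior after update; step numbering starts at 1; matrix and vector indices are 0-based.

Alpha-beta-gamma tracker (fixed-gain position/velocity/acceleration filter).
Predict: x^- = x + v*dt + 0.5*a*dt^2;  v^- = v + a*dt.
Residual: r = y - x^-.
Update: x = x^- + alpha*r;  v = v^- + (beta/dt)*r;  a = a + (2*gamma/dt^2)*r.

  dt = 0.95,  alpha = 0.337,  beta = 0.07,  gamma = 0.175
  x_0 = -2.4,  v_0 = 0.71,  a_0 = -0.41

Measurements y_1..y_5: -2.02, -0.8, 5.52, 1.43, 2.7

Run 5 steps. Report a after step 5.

step 1: x_pred=-1.9105  r=-0.1095  x^+=-1.9474  v^+=0.3124  a^+=-0.4525
step 2: x_pred=-1.8548  r=1.0548  x^+=-1.4993  v^+=-0.0397  a^+=-0.0434
step 3: x_pred=-1.5566  r=7.0766  x^+=0.8282  v^+=0.4405  a^+=2.7010
step 4: x_pred=2.4655  r=-1.0355  x^+=2.1165  v^+=2.9301  a^+=2.2994
step 5: x_pred=5.9378  r=-3.2378  x^+=4.8467  v^+=4.8760  a^+=1.0437

a_post = 1.0437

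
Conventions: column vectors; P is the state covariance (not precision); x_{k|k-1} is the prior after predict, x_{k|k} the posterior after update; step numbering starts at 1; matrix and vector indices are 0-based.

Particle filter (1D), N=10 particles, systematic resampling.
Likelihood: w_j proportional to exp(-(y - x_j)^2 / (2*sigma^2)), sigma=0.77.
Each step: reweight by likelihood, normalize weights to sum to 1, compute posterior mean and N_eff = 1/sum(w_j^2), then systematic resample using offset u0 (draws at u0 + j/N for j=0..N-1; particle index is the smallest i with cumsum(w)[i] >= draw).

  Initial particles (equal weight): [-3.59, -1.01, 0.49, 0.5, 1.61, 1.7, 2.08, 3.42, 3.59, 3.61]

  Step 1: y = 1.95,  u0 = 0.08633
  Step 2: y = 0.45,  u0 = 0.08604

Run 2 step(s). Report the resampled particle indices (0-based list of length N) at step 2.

resampled_idx = [0, 0, 0, 1, 2, 2, 3, 4, 6, 8]

step 1: w=[0.0000, 0.0002, 0.0468, 0.0480, 0.2562, 0.2679, 0.2784, 0.0457, 0.0292, 0.0276]  mean=1.8547  Neff=4.4817  idx=[3, 4, 4, 5, 5, 5, 6, 6, 6, 9]
step 2: w=[0.3611, 0.1163, 0.1163, 0.0969, 0.0969, 0.0969, 0.0385, 0.0385, 0.0385, 0.0001]  mean=1.2898  Neff=5.2615  idx=[0, 0, 0, 1, 2, 2, 3, 4, 6, 8]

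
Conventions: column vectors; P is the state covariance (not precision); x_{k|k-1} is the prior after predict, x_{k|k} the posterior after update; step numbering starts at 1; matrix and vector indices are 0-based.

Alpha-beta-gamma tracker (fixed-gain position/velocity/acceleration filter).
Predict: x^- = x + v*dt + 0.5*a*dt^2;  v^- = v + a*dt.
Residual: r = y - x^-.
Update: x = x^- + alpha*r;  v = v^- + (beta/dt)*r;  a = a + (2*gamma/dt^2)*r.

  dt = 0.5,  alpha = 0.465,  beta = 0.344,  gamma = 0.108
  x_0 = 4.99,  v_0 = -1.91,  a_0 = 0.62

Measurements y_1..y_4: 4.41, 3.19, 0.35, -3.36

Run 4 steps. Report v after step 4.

v_post = -6.0010

step 1: x_pred=4.1125  r=0.2975  x^+=4.2508  v^+=-1.3953  a^+=0.8770
step 2: x_pred=3.6628  r=-0.4728  x^+=3.4430  v^+=-1.2821  a^+=0.4685
step 3: x_pred=2.8605  r=-2.5105  x^+=1.6931  v^+=-2.7750  a^+=-1.7005
step 4: x_pred=0.0930  r=-3.4530  x^+=-1.5126  v^+=-6.0010  a^+=-4.6839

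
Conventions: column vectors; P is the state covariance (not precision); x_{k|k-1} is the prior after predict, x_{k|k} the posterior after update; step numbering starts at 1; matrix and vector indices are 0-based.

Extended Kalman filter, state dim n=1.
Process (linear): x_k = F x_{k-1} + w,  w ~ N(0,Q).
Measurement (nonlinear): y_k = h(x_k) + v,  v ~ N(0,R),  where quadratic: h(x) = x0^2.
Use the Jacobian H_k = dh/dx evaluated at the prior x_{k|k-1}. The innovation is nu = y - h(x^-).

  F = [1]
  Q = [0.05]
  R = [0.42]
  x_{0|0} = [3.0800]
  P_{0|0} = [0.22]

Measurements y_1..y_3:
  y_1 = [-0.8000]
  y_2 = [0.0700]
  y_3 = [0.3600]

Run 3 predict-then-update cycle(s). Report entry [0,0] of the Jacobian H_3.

step 1: x^-=[3.0800]  P^-=[0.2700]  H_jac=[6.1600]  S=[10.6653]  K=[0.1559]  nu=[-10.2864]  x^+=[1.4759]  P^+=[0.0106]
step 2: x^-=[1.4759]  P^-=[0.0606]  H_jac=[2.9518]  S=[0.9483]  K=[0.1887]  nu=[-2.1082]  x^+=[1.0780]  P^+=[0.0269]
step 3: x^-=[1.0780]  P^-=[0.0769]  H_jac=[2.1560]  S=[0.7772]  K=[0.2132]  nu=[-0.8021]  x^+=[0.9070]  P^+=[0.0415]

H_jac[0,0] = 2.1560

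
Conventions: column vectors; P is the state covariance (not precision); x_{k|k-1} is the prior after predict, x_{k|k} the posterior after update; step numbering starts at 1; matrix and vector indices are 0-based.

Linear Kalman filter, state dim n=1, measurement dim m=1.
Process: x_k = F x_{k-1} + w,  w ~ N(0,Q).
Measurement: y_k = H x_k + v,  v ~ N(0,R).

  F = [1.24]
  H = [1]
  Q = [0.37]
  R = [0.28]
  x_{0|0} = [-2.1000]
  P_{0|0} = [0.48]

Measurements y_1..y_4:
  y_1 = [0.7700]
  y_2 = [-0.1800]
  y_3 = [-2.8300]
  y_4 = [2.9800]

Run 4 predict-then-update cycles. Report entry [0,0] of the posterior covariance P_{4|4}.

step 1: x^-=[-2.6040]  P^-=[1.1080]  S=[1.3880]  K=[0.7983]  nu=[3.3740]  x^+=[0.0894]  P^+=[0.2235]
step 2: x^-=[0.1108]  P^-=[0.7137]  S=[0.9937]  K=[0.7182]  nu=[-0.2908]  x^+=[-0.0980]  P^+=[0.2011]
step 3: x^-=[-0.1216]  P^-=[0.6792]  S=[0.9592]  K=[0.7081]  nu=[-2.7084]  x^+=[-2.0394]  P^+=[0.1983]
step 4: x^-=[-2.5289]  P^-=[0.6749]  S=[0.9549]  K=[0.7068]  nu=[5.5089]  x^+=[1.3646]  P^+=[0.1979]

P_post[0,0] = 0.1979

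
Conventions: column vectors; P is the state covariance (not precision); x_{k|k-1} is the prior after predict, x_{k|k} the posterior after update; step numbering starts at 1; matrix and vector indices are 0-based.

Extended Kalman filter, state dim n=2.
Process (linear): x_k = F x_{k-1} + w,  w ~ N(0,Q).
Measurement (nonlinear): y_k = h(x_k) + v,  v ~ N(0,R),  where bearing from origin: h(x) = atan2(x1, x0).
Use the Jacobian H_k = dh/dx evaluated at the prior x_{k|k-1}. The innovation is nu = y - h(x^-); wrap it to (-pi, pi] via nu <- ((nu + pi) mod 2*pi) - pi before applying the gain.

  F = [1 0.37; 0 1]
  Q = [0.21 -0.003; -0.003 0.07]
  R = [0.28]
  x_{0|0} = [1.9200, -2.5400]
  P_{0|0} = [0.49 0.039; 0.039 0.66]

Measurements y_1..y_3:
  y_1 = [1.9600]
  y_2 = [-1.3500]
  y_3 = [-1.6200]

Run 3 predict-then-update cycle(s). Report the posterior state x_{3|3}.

x_post = [-3.7967, -4.1029]

step 1: x^-=[0.9802, -2.5400]  P^-=[0.8192 0.2802; 0.2802 0.7300]  H_jac=[0.3427 0.1322]  S=[0.4144]  K=[0.7669; 0.4647]  nu=[-3.1207]  x^+=[-1.4131, -3.9902]  P^+=[0.5755 0.1325; 0.1325 0.6405]
step 2: x^-=[-2.8895, -3.9902]  P^-=[0.9713 0.3665; 0.3665 0.7105]  H_jac=[0.1644 -0.1191]  S=[0.3020]  K=[0.3843; -0.0806]  nu=[0.8475]  x^+=[-2.5638, -4.0585]  P^+=[0.9267 0.3759; 0.3759 0.7086]
step 3: x^-=[-4.0654, -4.0585]  P^-=[1.5118 0.6350; 0.6350 0.7786]  H_jac=[0.1230 -0.1232]  S=[0.2954]  K=[0.3645; -0.0603]  nu=[0.7370]  x^+=[-3.7967, -4.1029]  P^+=[1.4726 0.6415; 0.6415 0.7775]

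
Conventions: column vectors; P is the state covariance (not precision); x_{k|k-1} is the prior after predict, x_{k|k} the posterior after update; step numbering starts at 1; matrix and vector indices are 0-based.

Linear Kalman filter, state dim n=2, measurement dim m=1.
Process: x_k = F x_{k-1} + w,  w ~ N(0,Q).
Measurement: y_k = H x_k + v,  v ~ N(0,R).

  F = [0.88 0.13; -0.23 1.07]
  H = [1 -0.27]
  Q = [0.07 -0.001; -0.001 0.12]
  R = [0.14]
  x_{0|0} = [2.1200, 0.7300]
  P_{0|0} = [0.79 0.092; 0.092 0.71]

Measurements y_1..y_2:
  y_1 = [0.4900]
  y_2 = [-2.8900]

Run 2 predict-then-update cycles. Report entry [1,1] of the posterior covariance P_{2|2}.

step 1: x^-=[1.9605, 0.2935]  P^-=[0.7148 0.0217; 0.0217 0.9294]  S=[0.9108]  K=[0.7784; -0.2516]  nu=[-1.3913]  x^+=[0.8776, 0.6436]  P^+=[0.1630 0.2001; 0.2001 0.8717]
step 2: x^-=[0.8560, 0.4868]  P^-=[0.2568 0.2697; 0.2697 1.0281]  S=[0.3261]  K=[0.5641; -0.0241]  nu=[-3.6145]  x^+=[-1.1830, 0.5741]  P^+=[0.1530 0.2742; 0.2742 1.0280]

P_post[1,1] = 1.0280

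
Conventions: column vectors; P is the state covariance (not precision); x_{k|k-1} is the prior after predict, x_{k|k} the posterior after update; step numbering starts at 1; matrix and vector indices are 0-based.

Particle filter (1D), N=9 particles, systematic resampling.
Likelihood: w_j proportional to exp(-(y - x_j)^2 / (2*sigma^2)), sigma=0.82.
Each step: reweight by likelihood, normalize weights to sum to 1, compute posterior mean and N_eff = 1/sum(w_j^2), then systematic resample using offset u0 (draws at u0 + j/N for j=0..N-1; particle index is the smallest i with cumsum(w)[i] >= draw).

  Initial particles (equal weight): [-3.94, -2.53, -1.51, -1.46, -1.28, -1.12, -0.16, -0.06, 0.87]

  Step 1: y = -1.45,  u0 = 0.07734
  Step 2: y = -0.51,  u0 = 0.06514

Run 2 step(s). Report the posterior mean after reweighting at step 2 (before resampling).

post_mean = -1.0998

step 1: w=[0.0020, 0.0862, 0.2046, 0.2051, 0.2008, 0.1892, 0.0595, 0.0488, 0.0037]  mean=-1.3126  Neff=5.7661  idx=[1, 2, 3, 3, 4, 4, 5, 5, 7]
step 2: w=[0.0092, 0.0913, 0.0981, 0.0981, 0.1235, 0.1235, 0.1456, 0.1456, 0.1651]  mean=-1.0998  Neff=7.8235  idx=[1, 2, 3, 4, 5, 6, 7, 8, 8]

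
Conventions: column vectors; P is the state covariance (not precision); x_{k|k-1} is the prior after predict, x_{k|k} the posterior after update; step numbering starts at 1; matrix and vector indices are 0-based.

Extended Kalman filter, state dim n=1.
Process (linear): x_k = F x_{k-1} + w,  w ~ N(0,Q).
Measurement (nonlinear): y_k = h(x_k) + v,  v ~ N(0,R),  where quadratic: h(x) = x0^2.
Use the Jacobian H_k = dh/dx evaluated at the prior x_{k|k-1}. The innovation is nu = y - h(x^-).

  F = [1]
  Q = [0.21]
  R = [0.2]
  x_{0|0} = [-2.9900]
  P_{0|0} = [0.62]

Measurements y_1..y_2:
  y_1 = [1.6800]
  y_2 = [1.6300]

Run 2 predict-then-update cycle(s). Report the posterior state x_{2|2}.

step 1: x^-=[-2.9900]  P^-=[0.8300]  H_jac=[-5.9800]  S=[29.8811]  K=[-0.1661]  nu=[-7.2601]  x^+=[-1.7841]  P^+=[0.0056]
step 2: x^-=[-1.7841]  P^-=[0.2156]  H_jac=[-3.5681]  S=[2.9443]  K=[-0.2612]  nu=[-1.5529]  x^+=[-1.3784]  P^+=[0.0146]

x_post = [-1.3784]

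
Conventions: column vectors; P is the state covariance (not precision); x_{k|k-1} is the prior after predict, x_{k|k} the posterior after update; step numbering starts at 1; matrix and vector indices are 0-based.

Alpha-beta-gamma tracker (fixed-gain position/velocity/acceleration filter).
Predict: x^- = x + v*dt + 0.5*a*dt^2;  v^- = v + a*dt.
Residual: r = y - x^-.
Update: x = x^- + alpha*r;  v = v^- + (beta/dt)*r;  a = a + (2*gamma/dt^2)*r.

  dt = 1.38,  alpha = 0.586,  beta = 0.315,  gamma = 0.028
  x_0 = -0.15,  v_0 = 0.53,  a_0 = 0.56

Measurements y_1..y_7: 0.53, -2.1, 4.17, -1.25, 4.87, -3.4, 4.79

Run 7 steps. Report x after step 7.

x_post = 2.9827

step 1: x_pred=1.1146  r=-0.5846  x^+=0.7720  v^+=1.1694  a^+=0.5428
step 2: x_pred=2.9026  r=-5.0026  x^+=-0.0289  v^+=0.7765  a^+=0.3957
step 3: x_pred=1.4195  r=2.7505  x^+=3.0313  v^+=1.9504  a^+=0.4766
step 4: x_pred=6.1767  r=-7.4267  x^+=1.8246  v^+=0.9129  a^+=0.2582
step 5: x_pred=3.3303  r=1.5397  x^+=4.2326  v^+=1.6207  a^+=0.3035
step 6: x_pred=6.7581  r=-10.1581  x^+=0.8054  v^+=-0.2792  a^+=0.0048
step 7: x_pred=0.4246  r=4.3654  x^+=2.9827  v^+=0.7238  a^+=0.1331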